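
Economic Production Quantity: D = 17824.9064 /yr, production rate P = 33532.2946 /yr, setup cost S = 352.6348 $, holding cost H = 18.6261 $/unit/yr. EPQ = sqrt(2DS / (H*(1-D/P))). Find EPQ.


1 - D/P = 1 - 0.5316 = 0.4684
H*(1-D/P) = 8.7249
2DS = 12571364.6068
EPQ = sqrt(1440853.3743) = 1200.3555

1200.3555 units


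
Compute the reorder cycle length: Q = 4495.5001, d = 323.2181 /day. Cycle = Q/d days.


Cycle = 4495.5001 / 323.2181 = 13.9086

13.9086 days


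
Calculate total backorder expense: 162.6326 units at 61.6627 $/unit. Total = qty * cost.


Total = 162.6326 * 61.6627 = 10028.3652

10028.3652 $


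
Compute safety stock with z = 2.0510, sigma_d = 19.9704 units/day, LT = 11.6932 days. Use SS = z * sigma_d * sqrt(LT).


sqrt(LT) = sqrt(11.6932) = 3.4195
SS = 2.0510 * 19.9704 * 3.4195 = 140.0616

140.0616 units


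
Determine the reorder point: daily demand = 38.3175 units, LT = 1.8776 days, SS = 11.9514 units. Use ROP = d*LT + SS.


d*LT = 38.3175 * 1.8776 = 71.9449
ROP = 71.9449 + 11.9514 = 83.8963

83.8963 units


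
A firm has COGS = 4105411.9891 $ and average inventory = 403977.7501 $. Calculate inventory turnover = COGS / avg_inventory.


Turnover = 4105411.9891 / 403977.7501 = 10.1625

10.1625


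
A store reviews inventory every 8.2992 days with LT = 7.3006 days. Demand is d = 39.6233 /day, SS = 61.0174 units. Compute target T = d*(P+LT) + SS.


P + LT = 15.5998
d*(P+LT) = 39.6233 * 15.5998 = 618.1156
T = 618.1156 + 61.0174 = 679.1330

679.1330 units


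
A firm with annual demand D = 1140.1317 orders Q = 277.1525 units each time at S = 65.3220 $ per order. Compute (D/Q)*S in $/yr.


Number of orders = D/Q = 4.1137
Cost = 4.1137 * 65.3220 = 268.7173

268.7173 $/yr


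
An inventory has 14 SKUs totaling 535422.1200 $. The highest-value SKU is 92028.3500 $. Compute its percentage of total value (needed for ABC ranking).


Top item = 92028.3500
Total = 535422.1200
Percentage = 92028.3500 / 535422.1200 * 100 = 17.1880

17.1880%


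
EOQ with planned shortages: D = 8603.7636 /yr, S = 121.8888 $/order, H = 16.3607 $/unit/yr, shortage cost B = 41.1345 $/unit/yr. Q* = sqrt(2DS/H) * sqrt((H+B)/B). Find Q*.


sqrt(2DS/H) = 358.0471
sqrt((H+B)/B) = 1.1823
Q* = 358.0471 * 1.1823 = 423.3045

423.3045 units


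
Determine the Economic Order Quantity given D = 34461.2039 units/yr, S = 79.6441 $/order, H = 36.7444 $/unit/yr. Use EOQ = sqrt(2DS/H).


2*D*S = 2 * 34461.2039 * 79.6441 = 5489263.1391
2*D*S/H = 149390.4687
EOQ = sqrt(149390.4687) = 386.5106

386.5106 units


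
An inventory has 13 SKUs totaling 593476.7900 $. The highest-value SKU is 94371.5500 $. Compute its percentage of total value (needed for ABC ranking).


Top item = 94371.5500
Total = 593476.7900
Percentage = 94371.5500 / 593476.7900 * 100 = 15.9015

15.9015%


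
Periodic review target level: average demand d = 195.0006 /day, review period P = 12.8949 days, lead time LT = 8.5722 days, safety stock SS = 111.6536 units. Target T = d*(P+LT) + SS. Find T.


P + LT = 21.4671
d*(P+LT) = 195.0006 * 21.4671 = 4186.0974
T = 4186.0974 + 111.6536 = 4297.7510

4297.7510 units


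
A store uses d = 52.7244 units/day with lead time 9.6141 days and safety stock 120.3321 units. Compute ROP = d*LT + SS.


d*LT = 52.7244 * 9.6141 = 506.8977
ROP = 506.8977 + 120.3321 = 627.2298

627.2298 units


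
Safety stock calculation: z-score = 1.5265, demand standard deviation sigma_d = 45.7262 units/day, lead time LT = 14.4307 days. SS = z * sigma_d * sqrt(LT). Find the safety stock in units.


sqrt(LT) = sqrt(14.4307) = 3.7988
SS = 1.5265 * 45.7262 * 3.7988 = 265.1585

265.1585 units


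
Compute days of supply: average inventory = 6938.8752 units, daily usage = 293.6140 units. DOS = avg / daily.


DOS = 6938.8752 / 293.6140 = 23.6326

23.6326 days


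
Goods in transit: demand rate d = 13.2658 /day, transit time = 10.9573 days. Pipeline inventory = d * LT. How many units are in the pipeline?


Pipeline = 13.2658 * 10.9573 = 145.3574

145.3574 units


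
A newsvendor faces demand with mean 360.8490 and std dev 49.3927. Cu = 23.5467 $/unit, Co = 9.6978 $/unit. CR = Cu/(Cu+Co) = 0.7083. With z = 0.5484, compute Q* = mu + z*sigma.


CR = Cu/(Cu+Co) = 23.5467/(23.5467+9.6978) = 0.7083
z = 0.5484
Q* = 360.8490 + 0.5484 * 49.3927 = 387.9360

387.9360 units


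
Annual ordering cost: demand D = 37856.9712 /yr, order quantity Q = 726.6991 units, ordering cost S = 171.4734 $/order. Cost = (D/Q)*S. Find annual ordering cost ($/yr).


Number of orders = D/Q = 52.0944
Cost = 52.0944 * 171.4734 = 8932.8080

8932.8080 $/yr


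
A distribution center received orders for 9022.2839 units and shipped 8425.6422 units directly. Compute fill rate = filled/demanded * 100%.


FR = 8425.6422 / 9022.2839 * 100 = 93.3870

93.3870%


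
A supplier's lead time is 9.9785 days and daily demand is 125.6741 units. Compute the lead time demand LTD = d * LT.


LTD = 125.6741 * 9.9785 = 1254.0390

1254.0390 units


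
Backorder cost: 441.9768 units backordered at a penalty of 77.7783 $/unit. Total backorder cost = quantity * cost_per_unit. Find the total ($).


Total = 441.9768 * 77.7783 = 34376.2041

34376.2041 $


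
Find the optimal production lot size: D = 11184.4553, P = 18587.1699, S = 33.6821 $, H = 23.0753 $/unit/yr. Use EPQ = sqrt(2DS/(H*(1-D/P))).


1 - D/P = 1 - 0.6017 = 0.3983
H*(1-D/P) = 9.1902
2DS = 753431.8837
EPQ = sqrt(81982.0741) = 286.3251

286.3251 units


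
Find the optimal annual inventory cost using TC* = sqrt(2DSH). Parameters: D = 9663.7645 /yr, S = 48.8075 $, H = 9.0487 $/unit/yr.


2*D*S*H = 8535895.4367
TC* = sqrt(8535895.4367) = 2921.6255

2921.6255 $/yr


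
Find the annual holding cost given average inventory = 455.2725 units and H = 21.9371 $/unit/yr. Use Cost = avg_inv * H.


Cost = 455.2725 * 21.9371 = 9987.3584

9987.3584 $/yr


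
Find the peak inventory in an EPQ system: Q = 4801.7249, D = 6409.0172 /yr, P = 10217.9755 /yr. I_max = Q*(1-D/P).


D/P = 0.6272
1 - D/P = 0.3728
I_max = 4801.7249 * 0.3728 = 1789.9407

1789.9407 units


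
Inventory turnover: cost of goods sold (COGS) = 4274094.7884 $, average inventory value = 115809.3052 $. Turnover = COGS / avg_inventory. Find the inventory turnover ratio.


Turnover = 4274094.7884 / 115809.3052 = 36.9063

36.9063


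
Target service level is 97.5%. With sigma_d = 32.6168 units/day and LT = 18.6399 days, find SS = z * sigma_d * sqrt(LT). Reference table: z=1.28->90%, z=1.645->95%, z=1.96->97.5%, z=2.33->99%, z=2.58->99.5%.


From the table, SL = 97.5% corresponds to z = 1.96
sqrt(LT) = sqrt(18.6399) = 4.3174
SS = 1.96 * 32.6168 * 4.3174 = 276.0064

276.0064 units


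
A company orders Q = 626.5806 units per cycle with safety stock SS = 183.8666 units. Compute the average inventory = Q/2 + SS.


Q/2 = 313.2903
Avg = 313.2903 + 183.8666 = 497.1569

497.1569 units


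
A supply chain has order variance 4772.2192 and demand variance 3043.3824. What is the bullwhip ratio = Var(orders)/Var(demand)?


BW = 4772.2192 / 3043.3824 = 1.5681

1.5681


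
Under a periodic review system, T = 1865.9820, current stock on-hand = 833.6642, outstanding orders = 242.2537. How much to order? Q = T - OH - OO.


Inventory position = OH + OO = 833.6642 + 242.2537 = 1075.9179
Q = 1865.9820 - 1075.9179 = 790.0641

790.0641 units


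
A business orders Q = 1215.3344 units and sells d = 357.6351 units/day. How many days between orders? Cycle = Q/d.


Cycle = 1215.3344 / 357.6351 = 3.3983

3.3983 days


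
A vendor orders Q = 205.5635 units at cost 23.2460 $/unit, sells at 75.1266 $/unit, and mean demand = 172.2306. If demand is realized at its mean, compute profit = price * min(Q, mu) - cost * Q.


Sales at mu = min(205.5635, 172.2306) = 172.2306
Revenue = 75.1266 * 172.2306 = 12939.0994
Total cost = 23.2460 * 205.5635 = 4778.5291
Profit = 12939.0994 - 4778.5291 = 8160.5703

8160.5703 $


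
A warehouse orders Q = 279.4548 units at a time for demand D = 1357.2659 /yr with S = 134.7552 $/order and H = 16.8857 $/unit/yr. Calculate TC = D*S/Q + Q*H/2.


Ordering cost = D*S/Q = 654.4838
Holding cost = Q*H/2 = 2359.3950
TC = 654.4838 + 2359.3950 = 3013.8788

3013.8788 $/yr


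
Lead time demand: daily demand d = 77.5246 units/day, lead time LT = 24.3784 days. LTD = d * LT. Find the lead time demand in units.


LTD = 77.5246 * 24.3784 = 1889.9257

1889.9257 units


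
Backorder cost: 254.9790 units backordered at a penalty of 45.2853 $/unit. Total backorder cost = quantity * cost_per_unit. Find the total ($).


Total = 254.9790 * 45.2853 = 11546.8005

11546.8005 $


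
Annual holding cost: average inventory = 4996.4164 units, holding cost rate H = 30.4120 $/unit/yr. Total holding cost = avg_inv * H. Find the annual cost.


Cost = 4996.4164 * 30.4120 = 151951.0156

151951.0156 $/yr


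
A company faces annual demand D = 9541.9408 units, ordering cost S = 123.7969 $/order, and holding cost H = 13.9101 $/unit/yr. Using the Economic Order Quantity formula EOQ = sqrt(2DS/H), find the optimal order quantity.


2*D*S = 2 * 9541.9408 * 123.7969 = 2362525.3820
2*D*S/H = 169842.4441
EOQ = sqrt(169842.4441) = 412.1195

412.1195 units


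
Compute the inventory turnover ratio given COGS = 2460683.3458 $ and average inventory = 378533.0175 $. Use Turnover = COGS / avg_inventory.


Turnover = 2460683.3458 / 378533.0175 = 6.5006

6.5006


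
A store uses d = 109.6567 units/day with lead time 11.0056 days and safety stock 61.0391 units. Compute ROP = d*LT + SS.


d*LT = 109.6567 * 11.0056 = 1206.8378
ROP = 1206.8378 + 61.0391 = 1267.8769

1267.8769 units


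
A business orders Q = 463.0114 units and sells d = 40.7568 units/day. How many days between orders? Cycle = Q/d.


Cycle = 463.0114 / 40.7568 = 11.3603

11.3603 days


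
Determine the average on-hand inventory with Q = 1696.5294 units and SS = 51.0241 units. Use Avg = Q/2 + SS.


Q/2 = 848.2647
Avg = 848.2647 + 51.0241 = 899.2888

899.2888 units


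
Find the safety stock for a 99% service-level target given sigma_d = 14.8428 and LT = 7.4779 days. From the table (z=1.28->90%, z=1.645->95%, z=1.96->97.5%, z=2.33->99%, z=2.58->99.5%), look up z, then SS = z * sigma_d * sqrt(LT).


From the table, SL = 99% corresponds to z = 2.33
sqrt(LT) = sqrt(7.4779) = 2.7346
SS = 2.33 * 14.8428 * 2.7346 = 94.5718

94.5718 units


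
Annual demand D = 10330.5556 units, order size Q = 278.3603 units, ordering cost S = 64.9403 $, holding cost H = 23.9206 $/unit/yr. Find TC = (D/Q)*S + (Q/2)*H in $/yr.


Ordering cost = D*S/Q = 2410.0756
Holding cost = Q*H/2 = 3329.2727
TC = 2410.0756 + 3329.2727 = 5739.3483

5739.3483 $/yr


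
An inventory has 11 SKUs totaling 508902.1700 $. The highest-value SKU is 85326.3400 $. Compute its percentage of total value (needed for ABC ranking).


Top item = 85326.3400
Total = 508902.1700
Percentage = 85326.3400 / 508902.1700 * 100 = 16.7667

16.7667%


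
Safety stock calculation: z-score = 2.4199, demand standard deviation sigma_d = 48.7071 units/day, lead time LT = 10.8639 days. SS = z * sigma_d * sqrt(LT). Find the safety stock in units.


sqrt(LT) = sqrt(10.8639) = 3.2960
SS = 2.4199 * 48.7071 * 3.2960 = 388.4924

388.4924 units


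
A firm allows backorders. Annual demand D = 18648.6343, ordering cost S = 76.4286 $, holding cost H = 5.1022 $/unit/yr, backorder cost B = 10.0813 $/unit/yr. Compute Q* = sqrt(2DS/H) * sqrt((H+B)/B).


sqrt(2DS/H) = 747.4596
sqrt((H+B)/B) = 1.2272
Q* = 747.4596 * 1.2272 = 917.3085

917.3085 units


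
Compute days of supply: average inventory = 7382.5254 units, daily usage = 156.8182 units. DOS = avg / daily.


DOS = 7382.5254 / 156.8182 = 47.0770

47.0770 days


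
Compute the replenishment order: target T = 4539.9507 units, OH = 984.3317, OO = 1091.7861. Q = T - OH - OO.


Inventory position = OH + OO = 984.3317 + 1091.7861 = 2076.1178
Q = 4539.9507 - 2076.1178 = 2463.8329

2463.8329 units


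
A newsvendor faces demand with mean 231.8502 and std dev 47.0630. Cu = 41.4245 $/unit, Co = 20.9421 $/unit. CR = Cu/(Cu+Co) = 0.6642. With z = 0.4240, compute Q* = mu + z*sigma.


CR = Cu/(Cu+Co) = 41.4245/(41.4245+20.9421) = 0.6642
z = 0.4240
Q* = 231.8502 + 0.4240 * 47.0630 = 251.8049

251.8049 units


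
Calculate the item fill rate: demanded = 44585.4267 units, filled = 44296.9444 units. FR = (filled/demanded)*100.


FR = 44296.9444 / 44585.4267 * 100 = 99.3530

99.3530%


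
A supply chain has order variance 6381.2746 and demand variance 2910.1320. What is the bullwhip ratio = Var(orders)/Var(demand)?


BW = 6381.2746 / 2910.1320 = 2.1928

2.1928


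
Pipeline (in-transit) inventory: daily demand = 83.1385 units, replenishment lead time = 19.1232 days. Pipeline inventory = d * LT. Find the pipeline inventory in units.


Pipeline = 83.1385 * 19.1232 = 1589.8742

1589.8742 units


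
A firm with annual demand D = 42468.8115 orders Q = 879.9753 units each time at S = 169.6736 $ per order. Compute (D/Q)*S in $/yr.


Number of orders = D/Q = 48.2614
Cost = 48.2614 * 169.6736 = 8188.6800

8188.6800 $/yr


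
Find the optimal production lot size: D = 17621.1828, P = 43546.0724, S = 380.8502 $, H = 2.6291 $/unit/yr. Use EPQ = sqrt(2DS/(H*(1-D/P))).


1 - D/P = 1 - 0.4047 = 0.5953
H*(1-D/P) = 1.5652
2DS = 13422061.9872
EPQ = sqrt(8575199.0475) = 2928.3441

2928.3441 units


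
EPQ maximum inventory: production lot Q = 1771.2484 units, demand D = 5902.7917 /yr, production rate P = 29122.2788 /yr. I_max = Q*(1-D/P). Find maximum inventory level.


D/P = 0.2027
1 - D/P = 0.7973
I_max = 1771.2484 * 0.7973 = 1412.2342

1412.2342 units


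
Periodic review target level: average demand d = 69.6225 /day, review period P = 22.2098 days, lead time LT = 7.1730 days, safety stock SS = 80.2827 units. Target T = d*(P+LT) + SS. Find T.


P + LT = 29.3828
d*(P+LT) = 69.6225 * 29.3828 = 2045.7040
T = 2045.7040 + 80.2827 = 2125.9867

2125.9867 units


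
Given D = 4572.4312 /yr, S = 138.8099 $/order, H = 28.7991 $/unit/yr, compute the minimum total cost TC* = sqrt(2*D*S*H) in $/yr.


2*D*S*H = 36557503.6777
TC* = sqrt(36557503.6777) = 6046.2802

6046.2802 $/yr


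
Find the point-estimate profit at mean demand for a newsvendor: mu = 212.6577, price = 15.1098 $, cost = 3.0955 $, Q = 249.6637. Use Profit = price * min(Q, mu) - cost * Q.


Sales at mu = min(249.6637, 212.6577) = 212.6577
Revenue = 15.1098 * 212.6577 = 3213.2153
Total cost = 3.0955 * 249.6637 = 772.8340
Profit = 3213.2153 - 772.8340 = 2440.3813

2440.3813 $


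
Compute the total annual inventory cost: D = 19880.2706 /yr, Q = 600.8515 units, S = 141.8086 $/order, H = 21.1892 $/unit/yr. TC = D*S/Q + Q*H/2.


Ordering cost = D*S/Q = 4691.9968
Holding cost = Q*H/2 = 6365.7813
TC = 4691.9968 + 6365.7813 = 11057.7781

11057.7781 $/yr


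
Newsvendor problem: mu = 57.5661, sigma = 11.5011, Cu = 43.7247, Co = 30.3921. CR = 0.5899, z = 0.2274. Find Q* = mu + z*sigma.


CR = Cu/(Cu+Co) = 43.7247/(43.7247+30.3921) = 0.5899
z = 0.2274
Q* = 57.5661 + 0.2274 * 11.5011 = 60.1815

60.1815 units


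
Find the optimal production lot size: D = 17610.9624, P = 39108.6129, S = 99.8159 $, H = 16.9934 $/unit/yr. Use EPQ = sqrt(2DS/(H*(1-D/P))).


1 - D/P = 1 - 0.4503 = 0.5497
H*(1-D/P) = 9.3411
2DS = 3515708.1236
EPQ = sqrt(376369.0883) = 613.4893

613.4893 units


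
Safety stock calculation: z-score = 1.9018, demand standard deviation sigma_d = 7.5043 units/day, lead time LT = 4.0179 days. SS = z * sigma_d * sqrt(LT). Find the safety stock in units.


sqrt(LT) = sqrt(4.0179) = 2.0045
SS = 1.9018 * 7.5043 * 2.0045 = 28.6071

28.6071 units


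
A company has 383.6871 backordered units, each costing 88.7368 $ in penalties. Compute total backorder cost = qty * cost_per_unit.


Total = 383.6871 * 88.7368 = 34047.1655

34047.1655 $


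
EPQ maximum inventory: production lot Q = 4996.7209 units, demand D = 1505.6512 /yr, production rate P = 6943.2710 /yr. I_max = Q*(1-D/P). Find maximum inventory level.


D/P = 0.2169
1 - D/P = 0.7831
I_max = 4996.7209 * 0.7831 = 3913.1799

3913.1799 units


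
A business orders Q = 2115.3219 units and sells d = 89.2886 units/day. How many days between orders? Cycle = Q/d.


Cycle = 2115.3219 / 89.2886 = 23.6908

23.6908 days


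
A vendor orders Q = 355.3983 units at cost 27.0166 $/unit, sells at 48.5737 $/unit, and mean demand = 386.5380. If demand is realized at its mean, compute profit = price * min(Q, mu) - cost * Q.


Sales at mu = min(355.3983, 386.5380) = 355.3983
Revenue = 48.5737 * 355.3983 = 17263.0104
Total cost = 27.0166 * 355.3983 = 9601.6537
Profit = 17263.0104 - 9601.6537 = 7661.3567

7661.3567 $


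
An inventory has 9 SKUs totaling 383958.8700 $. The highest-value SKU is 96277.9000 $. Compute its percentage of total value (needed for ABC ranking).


Top item = 96277.9000
Total = 383958.8700
Percentage = 96277.9000 / 383958.8700 * 100 = 25.0751

25.0751%


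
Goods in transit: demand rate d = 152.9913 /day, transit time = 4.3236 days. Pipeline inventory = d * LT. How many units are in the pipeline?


Pipeline = 152.9913 * 4.3236 = 661.4732

661.4732 units


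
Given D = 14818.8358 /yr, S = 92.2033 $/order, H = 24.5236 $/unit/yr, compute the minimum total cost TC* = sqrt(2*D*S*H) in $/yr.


2*D*S*H = 67015424.0936
TC* = sqrt(67015424.0936) = 8186.2949

8186.2949 $/yr


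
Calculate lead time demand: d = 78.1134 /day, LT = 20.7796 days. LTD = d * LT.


LTD = 78.1134 * 20.7796 = 1623.1652

1623.1652 units


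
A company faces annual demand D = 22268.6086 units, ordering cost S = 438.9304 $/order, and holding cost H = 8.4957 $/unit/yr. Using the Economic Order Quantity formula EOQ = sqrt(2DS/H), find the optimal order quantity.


2*D*S = 2 * 22268.6086 * 438.9304 = 19548738.5605
2*D*S/H = 2301015.6386
EOQ = sqrt(2301015.6386) = 1516.9099

1516.9099 units


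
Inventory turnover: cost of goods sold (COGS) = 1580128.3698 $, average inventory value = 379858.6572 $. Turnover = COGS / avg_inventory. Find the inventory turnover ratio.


Turnover = 1580128.3698 / 379858.6572 = 4.1598

4.1598


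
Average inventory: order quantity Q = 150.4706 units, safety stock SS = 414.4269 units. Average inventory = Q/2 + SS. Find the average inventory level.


Q/2 = 75.2353
Avg = 75.2353 + 414.4269 = 489.6622

489.6622 units


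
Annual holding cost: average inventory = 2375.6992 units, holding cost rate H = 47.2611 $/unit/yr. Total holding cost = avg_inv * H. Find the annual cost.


Cost = 2375.6992 * 47.2611 = 112278.1575

112278.1575 $/yr


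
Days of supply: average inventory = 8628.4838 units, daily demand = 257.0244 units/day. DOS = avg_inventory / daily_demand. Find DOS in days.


DOS = 8628.4838 / 257.0244 = 33.5707

33.5707 days


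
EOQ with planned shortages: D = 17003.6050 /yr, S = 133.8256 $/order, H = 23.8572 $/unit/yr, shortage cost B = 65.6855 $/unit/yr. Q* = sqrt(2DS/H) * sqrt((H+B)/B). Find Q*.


sqrt(2DS/H) = 436.7625
sqrt((H+B)/B) = 1.1676
Q* = 436.7625 * 1.1676 = 509.9478

509.9478 units


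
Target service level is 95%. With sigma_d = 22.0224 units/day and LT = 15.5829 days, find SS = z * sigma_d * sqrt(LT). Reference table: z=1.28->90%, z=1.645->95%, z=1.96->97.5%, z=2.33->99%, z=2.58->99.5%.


From the table, SL = 95% corresponds to z = 1.645
sqrt(LT) = sqrt(15.5829) = 3.9475
SS = 1.645 * 22.0224 * 3.9475 = 143.0061

143.0061 units


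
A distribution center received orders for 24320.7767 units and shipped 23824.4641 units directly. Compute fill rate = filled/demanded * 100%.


FR = 23824.4641 / 24320.7767 * 100 = 97.9593

97.9593%


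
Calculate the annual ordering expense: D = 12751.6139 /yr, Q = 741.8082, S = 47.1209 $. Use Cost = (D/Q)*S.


Number of orders = D/Q = 17.1899
Cost = 17.1899 * 47.1209 = 810.0039

810.0039 $/yr


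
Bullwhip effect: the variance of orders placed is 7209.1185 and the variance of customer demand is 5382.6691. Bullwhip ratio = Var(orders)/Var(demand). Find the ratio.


BW = 7209.1185 / 5382.6691 = 1.3393

1.3393


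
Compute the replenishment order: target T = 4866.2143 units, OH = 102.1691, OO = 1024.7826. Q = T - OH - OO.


Inventory position = OH + OO = 102.1691 + 1024.7826 = 1126.9517
Q = 4866.2143 - 1126.9517 = 3739.2626

3739.2626 units


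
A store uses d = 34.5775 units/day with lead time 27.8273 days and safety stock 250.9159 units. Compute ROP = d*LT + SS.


d*LT = 34.5775 * 27.8273 = 962.1985
ROP = 962.1985 + 250.9159 = 1213.1144

1213.1144 units


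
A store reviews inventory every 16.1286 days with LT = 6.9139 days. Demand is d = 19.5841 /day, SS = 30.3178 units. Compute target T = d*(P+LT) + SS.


P + LT = 23.0425
d*(P+LT) = 19.5841 * 23.0425 = 451.2666
T = 451.2666 + 30.3178 = 481.5844

481.5844 units


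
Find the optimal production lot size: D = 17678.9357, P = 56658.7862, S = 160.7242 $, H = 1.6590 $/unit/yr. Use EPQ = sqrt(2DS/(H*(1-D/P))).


1 - D/P = 1 - 0.3120 = 0.6880
H*(1-D/P) = 1.1414
2DS = 5682865.5945
EPQ = sqrt(4979068.4398) = 2231.3826

2231.3826 units


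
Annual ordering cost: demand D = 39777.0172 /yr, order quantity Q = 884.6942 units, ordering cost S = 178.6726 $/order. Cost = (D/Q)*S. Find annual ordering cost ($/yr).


Number of orders = D/Q = 44.9613
Cost = 44.9613 * 178.6726 = 8033.3556

8033.3556 $/yr


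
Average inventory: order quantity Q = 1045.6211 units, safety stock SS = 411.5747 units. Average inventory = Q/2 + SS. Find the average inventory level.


Q/2 = 522.8106
Avg = 522.8106 + 411.5747 = 934.3853

934.3853 units


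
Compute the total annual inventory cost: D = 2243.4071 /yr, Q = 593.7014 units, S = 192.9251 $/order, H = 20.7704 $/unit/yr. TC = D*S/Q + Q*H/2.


Ordering cost = D*S/Q = 729.0021
Holding cost = Q*H/2 = 6165.7078
TC = 729.0021 + 6165.7078 = 6894.7098

6894.7098 $/yr


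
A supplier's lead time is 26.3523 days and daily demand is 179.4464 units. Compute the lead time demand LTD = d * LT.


LTD = 179.4464 * 26.3523 = 4728.8254

4728.8254 units


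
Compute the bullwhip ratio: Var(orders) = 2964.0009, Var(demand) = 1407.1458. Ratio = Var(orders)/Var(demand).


BW = 2964.0009 / 1407.1458 = 2.1064

2.1064


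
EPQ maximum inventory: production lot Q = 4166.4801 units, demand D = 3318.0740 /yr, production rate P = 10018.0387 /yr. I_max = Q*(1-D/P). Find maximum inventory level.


D/P = 0.3312
1 - D/P = 0.6688
I_max = 4166.4801 * 0.6688 = 2786.5005

2786.5005 units


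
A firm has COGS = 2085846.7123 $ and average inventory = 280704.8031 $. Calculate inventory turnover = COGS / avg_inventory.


Turnover = 2085846.7123 / 280704.8031 = 7.4307

7.4307


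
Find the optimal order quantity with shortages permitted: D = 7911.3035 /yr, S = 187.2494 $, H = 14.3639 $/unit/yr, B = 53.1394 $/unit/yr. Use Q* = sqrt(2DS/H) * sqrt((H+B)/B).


sqrt(2DS/H) = 454.1644
sqrt((H+B)/B) = 1.1271
Q* = 454.1644 * 1.1271 = 511.8789

511.8789 units


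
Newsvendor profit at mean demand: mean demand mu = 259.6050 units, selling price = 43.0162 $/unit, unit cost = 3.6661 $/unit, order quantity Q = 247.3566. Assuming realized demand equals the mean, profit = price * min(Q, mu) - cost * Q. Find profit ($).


Sales at mu = min(247.3566, 259.6050) = 247.3566
Revenue = 43.0162 * 247.3566 = 10640.3410
Total cost = 3.6661 * 247.3566 = 906.8340
Profit = 10640.3410 - 906.8340 = 9733.5069

9733.5069 $


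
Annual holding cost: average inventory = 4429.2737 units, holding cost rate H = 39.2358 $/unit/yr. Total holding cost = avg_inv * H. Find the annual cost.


Cost = 4429.2737 * 39.2358 = 173786.0970

173786.0970 $/yr


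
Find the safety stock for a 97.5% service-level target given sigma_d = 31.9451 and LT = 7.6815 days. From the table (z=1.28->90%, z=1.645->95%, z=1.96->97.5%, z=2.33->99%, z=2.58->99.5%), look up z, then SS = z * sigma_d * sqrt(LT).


From the table, SL = 97.5% corresponds to z = 1.96
sqrt(LT) = sqrt(7.6815) = 2.7716
SS = 1.96 * 31.9451 * 2.7716 = 173.5335

173.5335 units


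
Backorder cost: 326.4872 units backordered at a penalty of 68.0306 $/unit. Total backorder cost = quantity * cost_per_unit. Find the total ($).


Total = 326.4872 * 68.0306 = 22211.1201

22211.1201 $


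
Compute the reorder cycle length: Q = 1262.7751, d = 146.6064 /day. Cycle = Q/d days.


Cycle = 1262.7751 / 146.6064 = 8.6134

8.6134 days


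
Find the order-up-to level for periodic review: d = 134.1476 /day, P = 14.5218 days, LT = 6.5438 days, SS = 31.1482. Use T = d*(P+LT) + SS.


P + LT = 21.0656
d*(P+LT) = 134.1476 * 21.0656 = 2825.8997
T = 2825.8997 + 31.1482 = 2857.0479

2857.0479 units


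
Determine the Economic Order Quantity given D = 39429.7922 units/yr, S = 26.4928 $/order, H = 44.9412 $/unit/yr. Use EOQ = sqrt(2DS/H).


2*D*S = 2 * 39429.7922 * 26.4928 = 2089211.1976
2*D*S/H = 46487.6594
EOQ = sqrt(46487.6594) = 215.6100

215.6100 units


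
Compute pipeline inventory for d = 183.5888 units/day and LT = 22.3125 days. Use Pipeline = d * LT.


Pipeline = 183.5888 * 22.3125 = 4096.3251

4096.3251 units


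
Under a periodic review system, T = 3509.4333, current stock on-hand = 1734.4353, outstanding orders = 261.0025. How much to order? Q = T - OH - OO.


Inventory position = OH + OO = 1734.4353 + 261.0025 = 1995.4378
Q = 3509.4333 - 1995.4378 = 1513.9955

1513.9955 units


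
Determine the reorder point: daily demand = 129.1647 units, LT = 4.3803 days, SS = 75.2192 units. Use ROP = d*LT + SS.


d*LT = 129.1647 * 4.3803 = 565.7801
ROP = 565.7801 + 75.2192 = 640.9993

640.9993 units


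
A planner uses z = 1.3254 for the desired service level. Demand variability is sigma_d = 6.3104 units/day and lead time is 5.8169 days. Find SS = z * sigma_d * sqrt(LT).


sqrt(LT) = sqrt(5.8169) = 2.4118
SS = 1.3254 * 6.3104 * 2.4118 = 20.1720

20.1720 units


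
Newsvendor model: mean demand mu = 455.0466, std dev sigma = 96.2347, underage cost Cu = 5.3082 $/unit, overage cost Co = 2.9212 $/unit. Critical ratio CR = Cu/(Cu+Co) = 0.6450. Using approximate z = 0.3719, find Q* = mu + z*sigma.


CR = Cu/(Cu+Co) = 5.3082/(5.3082+2.9212) = 0.6450
z = 0.3719
Q* = 455.0466 + 0.3719 * 96.2347 = 490.8363

490.8363 units


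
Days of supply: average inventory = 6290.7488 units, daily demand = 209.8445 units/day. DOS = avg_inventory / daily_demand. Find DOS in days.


DOS = 6290.7488 / 209.8445 = 29.9781

29.9781 days


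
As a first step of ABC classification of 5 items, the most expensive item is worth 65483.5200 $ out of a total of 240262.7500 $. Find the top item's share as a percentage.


Top item = 65483.5200
Total = 240262.7500
Percentage = 65483.5200 / 240262.7500 * 100 = 27.2550

27.2550%


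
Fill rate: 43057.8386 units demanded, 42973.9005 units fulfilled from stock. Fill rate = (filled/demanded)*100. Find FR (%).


FR = 42973.9005 / 43057.8386 * 100 = 99.8051

99.8051%


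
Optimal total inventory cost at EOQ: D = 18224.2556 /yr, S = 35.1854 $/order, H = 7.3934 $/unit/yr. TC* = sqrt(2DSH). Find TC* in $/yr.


2*D*S*H = 9481706.0943
TC* = sqrt(9481706.0943) = 3079.2379

3079.2379 $/yr


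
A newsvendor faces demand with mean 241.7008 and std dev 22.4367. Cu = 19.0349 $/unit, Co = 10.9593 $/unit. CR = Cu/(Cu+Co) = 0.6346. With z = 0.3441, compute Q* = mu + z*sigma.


CR = Cu/(Cu+Co) = 19.0349/(19.0349+10.9593) = 0.6346
z = 0.3441
Q* = 241.7008 + 0.3441 * 22.4367 = 249.4213

249.4213 units


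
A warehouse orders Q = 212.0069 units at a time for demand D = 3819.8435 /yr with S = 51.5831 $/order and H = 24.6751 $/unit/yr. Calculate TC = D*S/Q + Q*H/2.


Ordering cost = D*S/Q = 929.4007
Holding cost = Q*H/2 = 2615.6457
TC = 929.4007 + 2615.6457 = 3545.0465

3545.0465 $/yr


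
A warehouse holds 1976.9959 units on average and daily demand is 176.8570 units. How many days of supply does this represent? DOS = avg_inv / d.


DOS = 1976.9959 / 176.8570 = 11.1785

11.1785 days


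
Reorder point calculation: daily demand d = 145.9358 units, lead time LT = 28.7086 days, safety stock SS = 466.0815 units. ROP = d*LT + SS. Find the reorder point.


d*LT = 145.9358 * 28.7086 = 4189.6125
ROP = 4189.6125 + 466.0815 = 4655.6940

4655.6940 units


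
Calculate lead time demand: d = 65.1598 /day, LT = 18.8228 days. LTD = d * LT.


LTD = 65.1598 * 18.8228 = 1226.4899

1226.4899 units


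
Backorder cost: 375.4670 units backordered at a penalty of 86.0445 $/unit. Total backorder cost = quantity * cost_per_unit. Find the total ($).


Total = 375.4670 * 86.0445 = 32306.8703

32306.8703 $


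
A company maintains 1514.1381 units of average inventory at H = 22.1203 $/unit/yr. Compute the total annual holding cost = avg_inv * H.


Cost = 1514.1381 * 22.1203 = 33493.1890

33493.1890 $/yr


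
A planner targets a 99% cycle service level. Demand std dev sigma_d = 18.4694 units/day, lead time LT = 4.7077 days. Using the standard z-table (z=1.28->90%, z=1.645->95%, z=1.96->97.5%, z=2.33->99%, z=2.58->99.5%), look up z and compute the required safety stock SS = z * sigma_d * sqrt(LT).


From the table, SL = 99% corresponds to z = 2.33
sqrt(LT) = sqrt(4.7077) = 2.1697
SS = 2.33 * 18.4694 * 2.1697 = 93.3712

93.3712 units


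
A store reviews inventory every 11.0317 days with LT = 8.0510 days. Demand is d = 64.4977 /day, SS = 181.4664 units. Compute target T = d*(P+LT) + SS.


P + LT = 19.0827
d*(P+LT) = 64.4977 * 19.0827 = 1230.7903
T = 1230.7903 + 181.4664 = 1412.2567

1412.2567 units


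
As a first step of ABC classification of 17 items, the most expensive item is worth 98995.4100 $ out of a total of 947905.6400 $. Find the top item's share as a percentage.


Top item = 98995.4100
Total = 947905.6400
Percentage = 98995.4100 / 947905.6400 * 100 = 10.4436

10.4436%


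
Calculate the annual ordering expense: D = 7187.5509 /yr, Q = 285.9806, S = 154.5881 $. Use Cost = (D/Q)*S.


Number of orders = D/Q = 25.1330
Cost = 25.1330 * 154.5881 = 3885.2630

3885.2630 $/yr


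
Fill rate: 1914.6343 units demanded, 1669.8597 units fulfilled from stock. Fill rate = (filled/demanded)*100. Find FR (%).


FR = 1669.8597 / 1914.6343 * 100 = 87.2156

87.2156%


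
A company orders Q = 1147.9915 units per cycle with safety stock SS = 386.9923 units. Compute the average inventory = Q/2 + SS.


Q/2 = 573.9958
Avg = 573.9958 + 386.9923 = 960.9881

960.9881 units


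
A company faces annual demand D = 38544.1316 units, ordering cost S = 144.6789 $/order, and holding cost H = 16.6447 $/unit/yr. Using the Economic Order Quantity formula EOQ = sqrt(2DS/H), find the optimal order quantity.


2*D*S = 2 * 38544.1316 * 144.6789 = 11153045.1227
2*D*S/H = 670065.8542
EOQ = sqrt(670065.8542) = 818.5755

818.5755 units


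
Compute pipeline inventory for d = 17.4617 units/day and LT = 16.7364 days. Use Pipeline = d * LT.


Pipeline = 17.4617 * 16.7364 = 292.2460

292.2460 units


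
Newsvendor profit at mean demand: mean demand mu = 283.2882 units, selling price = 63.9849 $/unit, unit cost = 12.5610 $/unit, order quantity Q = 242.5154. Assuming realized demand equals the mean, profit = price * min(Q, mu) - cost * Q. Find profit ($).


Sales at mu = min(242.5154, 283.2882) = 242.5154
Revenue = 63.9849 * 242.5154 = 15517.3236
Total cost = 12.5610 * 242.5154 = 3046.2359
Profit = 15517.3236 - 3046.2359 = 12471.0877

12471.0877 $


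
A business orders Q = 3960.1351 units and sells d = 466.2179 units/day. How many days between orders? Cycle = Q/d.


Cycle = 3960.1351 / 466.2179 = 8.4942

8.4942 days


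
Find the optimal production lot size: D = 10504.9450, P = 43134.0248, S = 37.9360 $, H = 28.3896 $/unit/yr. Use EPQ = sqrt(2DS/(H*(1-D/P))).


1 - D/P = 1 - 0.2435 = 0.7565
H*(1-D/P) = 21.4755
2DS = 797031.1870
EPQ = sqrt(37113.4391) = 192.6485

192.6485 units


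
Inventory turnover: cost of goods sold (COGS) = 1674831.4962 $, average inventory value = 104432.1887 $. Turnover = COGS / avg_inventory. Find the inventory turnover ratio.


Turnover = 1674831.4962 / 104432.1887 = 16.0375

16.0375


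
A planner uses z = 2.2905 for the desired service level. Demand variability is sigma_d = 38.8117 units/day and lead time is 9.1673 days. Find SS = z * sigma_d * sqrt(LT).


sqrt(LT) = sqrt(9.1673) = 3.0278
SS = 2.2905 * 38.8117 * 3.0278 = 269.1620

269.1620 units


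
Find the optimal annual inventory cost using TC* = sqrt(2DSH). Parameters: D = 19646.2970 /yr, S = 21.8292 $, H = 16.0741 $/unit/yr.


2*D*S*H = 13787171.7758
TC* = sqrt(13787171.7758) = 3713.1081

3713.1081 $/yr


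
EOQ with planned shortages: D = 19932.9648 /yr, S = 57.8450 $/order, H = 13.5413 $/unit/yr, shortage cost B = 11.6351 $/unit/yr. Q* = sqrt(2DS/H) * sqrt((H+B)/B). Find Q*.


sqrt(2DS/H) = 412.6707
sqrt((H+B)/B) = 1.4710
Q* = 412.6707 * 1.4710 = 607.0374

607.0374 units


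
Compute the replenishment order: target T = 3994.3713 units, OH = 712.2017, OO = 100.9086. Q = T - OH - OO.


Inventory position = OH + OO = 712.2017 + 100.9086 = 813.1103
Q = 3994.3713 - 813.1103 = 3181.2610

3181.2610 units


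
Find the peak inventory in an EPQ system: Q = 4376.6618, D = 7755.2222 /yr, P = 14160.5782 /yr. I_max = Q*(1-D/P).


D/P = 0.5477
1 - D/P = 0.4523
I_max = 4376.6618 * 0.4523 = 1979.7269

1979.7269 units


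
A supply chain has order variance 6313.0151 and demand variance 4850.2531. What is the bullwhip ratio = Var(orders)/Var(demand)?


BW = 6313.0151 / 4850.2531 = 1.3016

1.3016


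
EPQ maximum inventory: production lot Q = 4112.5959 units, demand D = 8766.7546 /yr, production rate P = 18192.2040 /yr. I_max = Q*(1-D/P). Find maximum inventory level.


D/P = 0.4819
1 - D/P = 0.5181
I_max = 4112.5959 * 0.5181 = 2130.7514

2130.7514 units


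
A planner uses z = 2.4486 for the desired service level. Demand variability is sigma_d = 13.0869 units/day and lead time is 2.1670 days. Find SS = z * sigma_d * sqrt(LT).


sqrt(LT) = sqrt(2.1670) = 1.4721
SS = 2.4486 * 13.0869 * 1.4721 = 47.1720

47.1720 units


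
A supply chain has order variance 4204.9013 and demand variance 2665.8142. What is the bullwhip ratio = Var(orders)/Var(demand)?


BW = 4204.9013 / 2665.8142 = 1.5773

1.5773


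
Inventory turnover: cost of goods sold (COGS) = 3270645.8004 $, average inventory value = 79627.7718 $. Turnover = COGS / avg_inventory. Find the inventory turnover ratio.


Turnover = 3270645.8004 / 79627.7718 = 41.0742

41.0742


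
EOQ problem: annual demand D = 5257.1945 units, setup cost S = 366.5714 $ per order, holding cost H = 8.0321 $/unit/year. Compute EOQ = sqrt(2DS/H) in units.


2*D*S = 2 * 5257.1945 * 366.5714 = 3854274.2959
2*D*S/H = 479858.8533
EOQ = sqrt(479858.8533) = 692.7185

692.7185 units


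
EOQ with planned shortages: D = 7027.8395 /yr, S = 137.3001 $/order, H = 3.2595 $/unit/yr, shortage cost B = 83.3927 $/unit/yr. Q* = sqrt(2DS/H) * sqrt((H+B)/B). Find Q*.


sqrt(2DS/H) = 769.4596
sqrt((H+B)/B) = 1.0194
Q* = 769.4596 * 1.0194 = 784.3531

784.3531 units


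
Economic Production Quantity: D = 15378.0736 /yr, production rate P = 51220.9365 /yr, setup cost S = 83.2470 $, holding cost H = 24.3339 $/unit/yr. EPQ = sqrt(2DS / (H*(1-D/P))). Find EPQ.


1 - D/P = 1 - 0.3002 = 0.6998
H*(1-D/P) = 17.0281
2DS = 2560356.9860
EPQ = sqrt(150360.4535) = 387.7634

387.7634 units


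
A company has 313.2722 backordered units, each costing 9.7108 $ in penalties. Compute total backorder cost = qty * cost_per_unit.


Total = 313.2722 * 9.7108 = 3042.1237

3042.1237 $


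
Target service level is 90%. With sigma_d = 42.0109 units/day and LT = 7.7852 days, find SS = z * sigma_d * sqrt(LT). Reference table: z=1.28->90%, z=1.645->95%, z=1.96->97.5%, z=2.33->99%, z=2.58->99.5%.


From the table, SL = 90% corresponds to z = 1.28
sqrt(LT) = sqrt(7.7852) = 2.7902
SS = 1.28 * 42.0109 * 2.7902 = 150.0399

150.0399 units


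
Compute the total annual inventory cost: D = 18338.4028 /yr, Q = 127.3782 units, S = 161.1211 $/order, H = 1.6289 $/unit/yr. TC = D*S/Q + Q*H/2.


Ordering cost = D*S/Q = 23196.3054
Holding cost = Q*H/2 = 103.7432
TC = 23196.3054 + 103.7432 = 23300.0486

23300.0486 $/yr


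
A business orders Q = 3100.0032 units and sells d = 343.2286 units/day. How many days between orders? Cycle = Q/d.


Cycle = 3100.0032 / 343.2286 = 9.0319

9.0319 days


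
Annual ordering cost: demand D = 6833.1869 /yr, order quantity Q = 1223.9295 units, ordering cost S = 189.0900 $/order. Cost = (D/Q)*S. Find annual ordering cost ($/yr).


Number of orders = D/Q = 5.5830
Cost = 5.5830 * 189.0900 = 1055.6877

1055.6877 $/yr


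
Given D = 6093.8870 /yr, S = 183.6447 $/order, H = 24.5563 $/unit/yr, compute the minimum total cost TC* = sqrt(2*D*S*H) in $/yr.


2*D*S*H = 54962404.2391
TC* = sqrt(54962404.2391) = 7413.6633

7413.6633 $/yr


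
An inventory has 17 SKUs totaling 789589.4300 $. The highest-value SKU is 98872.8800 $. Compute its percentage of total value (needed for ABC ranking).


Top item = 98872.8800
Total = 789589.4300
Percentage = 98872.8800 / 789589.4300 * 100 = 12.5221

12.5221%


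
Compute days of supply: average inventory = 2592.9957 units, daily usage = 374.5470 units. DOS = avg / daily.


DOS = 2592.9957 / 374.5470 = 6.9230

6.9230 days


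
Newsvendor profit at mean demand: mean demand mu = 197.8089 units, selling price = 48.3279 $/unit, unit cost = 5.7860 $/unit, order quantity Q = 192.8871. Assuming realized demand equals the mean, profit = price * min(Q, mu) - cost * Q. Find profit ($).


Sales at mu = min(192.8871, 197.8089) = 192.8871
Revenue = 48.3279 * 192.8871 = 9321.8285
Total cost = 5.7860 * 192.8871 = 1116.0448
Profit = 9321.8285 - 1116.0448 = 8205.7837

8205.7837 $


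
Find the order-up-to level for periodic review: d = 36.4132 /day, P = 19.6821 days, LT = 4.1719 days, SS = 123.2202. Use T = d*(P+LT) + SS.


P + LT = 23.8540
d*(P+LT) = 36.4132 * 23.8540 = 868.6005
T = 868.6005 + 123.2202 = 991.8207

991.8207 units


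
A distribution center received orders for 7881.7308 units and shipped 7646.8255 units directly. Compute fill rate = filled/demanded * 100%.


FR = 7646.8255 / 7881.7308 * 100 = 97.0196

97.0196%


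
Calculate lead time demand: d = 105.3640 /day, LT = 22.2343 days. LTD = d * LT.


LTD = 105.3640 * 22.2343 = 2342.6948

2342.6948 units


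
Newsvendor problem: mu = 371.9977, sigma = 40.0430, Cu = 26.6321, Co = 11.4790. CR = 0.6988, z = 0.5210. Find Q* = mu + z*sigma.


CR = Cu/(Cu+Co) = 26.6321/(26.6321+11.4790) = 0.6988
z = 0.5210
Q* = 371.9977 + 0.5210 * 40.0430 = 392.8601

392.8601 units


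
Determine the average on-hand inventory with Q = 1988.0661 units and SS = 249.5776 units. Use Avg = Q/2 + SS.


Q/2 = 994.0331
Avg = 994.0331 + 249.5776 = 1243.6107

1243.6107 units


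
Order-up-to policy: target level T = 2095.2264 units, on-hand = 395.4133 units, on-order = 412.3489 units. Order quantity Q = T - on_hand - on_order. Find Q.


Inventory position = OH + OO = 395.4133 + 412.3489 = 807.7622
Q = 2095.2264 - 807.7622 = 1287.4642

1287.4642 units


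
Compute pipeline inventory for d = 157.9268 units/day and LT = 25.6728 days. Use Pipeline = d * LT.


Pipeline = 157.9268 * 25.6728 = 4054.4232

4054.4232 units


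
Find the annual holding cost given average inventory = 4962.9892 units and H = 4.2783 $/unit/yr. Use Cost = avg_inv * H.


Cost = 4962.9892 * 4.2783 = 21233.1567

21233.1567 $/yr


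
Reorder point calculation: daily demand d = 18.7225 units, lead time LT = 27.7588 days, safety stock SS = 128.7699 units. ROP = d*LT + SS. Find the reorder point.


d*LT = 18.7225 * 27.7588 = 519.7141
ROP = 519.7141 + 128.7699 = 648.4840

648.4840 units
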